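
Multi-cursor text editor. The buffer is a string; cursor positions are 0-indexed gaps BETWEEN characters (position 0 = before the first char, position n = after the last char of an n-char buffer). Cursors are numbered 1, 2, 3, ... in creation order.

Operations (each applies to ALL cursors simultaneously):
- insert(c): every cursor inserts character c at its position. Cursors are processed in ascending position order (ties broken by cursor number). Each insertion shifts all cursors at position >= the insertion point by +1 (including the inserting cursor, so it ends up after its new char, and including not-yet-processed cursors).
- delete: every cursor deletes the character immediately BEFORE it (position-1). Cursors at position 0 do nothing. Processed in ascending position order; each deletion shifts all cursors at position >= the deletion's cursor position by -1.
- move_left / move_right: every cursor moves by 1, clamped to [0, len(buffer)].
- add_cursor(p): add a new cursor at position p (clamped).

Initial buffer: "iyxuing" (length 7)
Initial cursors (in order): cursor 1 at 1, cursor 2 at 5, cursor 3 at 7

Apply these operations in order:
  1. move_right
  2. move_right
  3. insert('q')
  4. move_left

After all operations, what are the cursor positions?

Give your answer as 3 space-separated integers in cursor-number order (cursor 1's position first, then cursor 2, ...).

Answer: 3 9 9

Derivation:
After op 1 (move_right): buffer="iyxuing" (len 7), cursors c1@2 c2@6 c3@7, authorship .......
After op 2 (move_right): buffer="iyxuing" (len 7), cursors c1@3 c2@7 c3@7, authorship .......
After op 3 (insert('q')): buffer="iyxquingqq" (len 10), cursors c1@4 c2@10 c3@10, authorship ...1....23
After op 4 (move_left): buffer="iyxquingqq" (len 10), cursors c1@3 c2@9 c3@9, authorship ...1....23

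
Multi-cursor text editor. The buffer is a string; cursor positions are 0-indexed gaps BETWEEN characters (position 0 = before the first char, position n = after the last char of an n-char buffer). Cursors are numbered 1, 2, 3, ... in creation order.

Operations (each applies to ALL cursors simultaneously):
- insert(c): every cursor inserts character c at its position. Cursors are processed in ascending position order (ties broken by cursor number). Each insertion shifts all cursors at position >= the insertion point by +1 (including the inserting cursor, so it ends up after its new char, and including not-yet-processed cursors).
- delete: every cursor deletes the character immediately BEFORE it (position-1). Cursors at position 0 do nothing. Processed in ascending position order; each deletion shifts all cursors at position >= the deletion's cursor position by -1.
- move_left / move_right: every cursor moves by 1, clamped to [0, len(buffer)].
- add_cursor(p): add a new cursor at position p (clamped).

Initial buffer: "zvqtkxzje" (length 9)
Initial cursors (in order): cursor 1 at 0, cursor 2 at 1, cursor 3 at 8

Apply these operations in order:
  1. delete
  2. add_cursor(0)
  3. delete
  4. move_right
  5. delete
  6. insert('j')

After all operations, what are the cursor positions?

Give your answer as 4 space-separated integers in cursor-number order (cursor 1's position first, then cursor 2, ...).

Answer: 3 3 8 3

Derivation:
After op 1 (delete): buffer="vqtkxze" (len 7), cursors c1@0 c2@0 c3@6, authorship .......
After op 2 (add_cursor(0)): buffer="vqtkxze" (len 7), cursors c1@0 c2@0 c4@0 c3@6, authorship .......
After op 3 (delete): buffer="vqtkxe" (len 6), cursors c1@0 c2@0 c4@0 c3@5, authorship ......
After op 4 (move_right): buffer="vqtkxe" (len 6), cursors c1@1 c2@1 c4@1 c3@6, authorship ......
After op 5 (delete): buffer="qtkx" (len 4), cursors c1@0 c2@0 c4@0 c3@4, authorship ....
After op 6 (insert('j')): buffer="jjjqtkxj" (len 8), cursors c1@3 c2@3 c4@3 c3@8, authorship 124....3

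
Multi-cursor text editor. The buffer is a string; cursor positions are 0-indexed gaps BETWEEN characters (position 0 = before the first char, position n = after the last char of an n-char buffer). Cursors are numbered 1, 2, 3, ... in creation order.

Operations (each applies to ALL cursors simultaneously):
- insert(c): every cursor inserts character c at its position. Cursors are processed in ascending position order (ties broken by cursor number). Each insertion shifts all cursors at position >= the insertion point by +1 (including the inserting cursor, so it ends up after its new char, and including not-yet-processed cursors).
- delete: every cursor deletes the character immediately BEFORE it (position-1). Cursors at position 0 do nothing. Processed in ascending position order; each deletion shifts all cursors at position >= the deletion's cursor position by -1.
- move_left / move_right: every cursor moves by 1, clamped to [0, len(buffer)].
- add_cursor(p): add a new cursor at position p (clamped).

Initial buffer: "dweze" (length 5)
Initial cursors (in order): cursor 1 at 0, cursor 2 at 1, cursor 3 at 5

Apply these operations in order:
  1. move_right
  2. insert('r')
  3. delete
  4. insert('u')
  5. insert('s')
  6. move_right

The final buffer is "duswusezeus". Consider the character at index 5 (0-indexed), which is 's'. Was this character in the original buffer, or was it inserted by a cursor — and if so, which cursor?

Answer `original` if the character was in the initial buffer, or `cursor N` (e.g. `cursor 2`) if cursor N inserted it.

Answer: cursor 2

Derivation:
After op 1 (move_right): buffer="dweze" (len 5), cursors c1@1 c2@2 c3@5, authorship .....
After op 2 (insert('r')): buffer="drwrezer" (len 8), cursors c1@2 c2@4 c3@8, authorship .1.2...3
After op 3 (delete): buffer="dweze" (len 5), cursors c1@1 c2@2 c3@5, authorship .....
After op 4 (insert('u')): buffer="duwuezeu" (len 8), cursors c1@2 c2@4 c3@8, authorship .1.2...3
After op 5 (insert('s')): buffer="duswusezeus" (len 11), cursors c1@3 c2@6 c3@11, authorship .11.22...33
After op 6 (move_right): buffer="duswusezeus" (len 11), cursors c1@4 c2@7 c3@11, authorship .11.22...33
Authorship (.=original, N=cursor N): . 1 1 . 2 2 . . . 3 3
Index 5: author = 2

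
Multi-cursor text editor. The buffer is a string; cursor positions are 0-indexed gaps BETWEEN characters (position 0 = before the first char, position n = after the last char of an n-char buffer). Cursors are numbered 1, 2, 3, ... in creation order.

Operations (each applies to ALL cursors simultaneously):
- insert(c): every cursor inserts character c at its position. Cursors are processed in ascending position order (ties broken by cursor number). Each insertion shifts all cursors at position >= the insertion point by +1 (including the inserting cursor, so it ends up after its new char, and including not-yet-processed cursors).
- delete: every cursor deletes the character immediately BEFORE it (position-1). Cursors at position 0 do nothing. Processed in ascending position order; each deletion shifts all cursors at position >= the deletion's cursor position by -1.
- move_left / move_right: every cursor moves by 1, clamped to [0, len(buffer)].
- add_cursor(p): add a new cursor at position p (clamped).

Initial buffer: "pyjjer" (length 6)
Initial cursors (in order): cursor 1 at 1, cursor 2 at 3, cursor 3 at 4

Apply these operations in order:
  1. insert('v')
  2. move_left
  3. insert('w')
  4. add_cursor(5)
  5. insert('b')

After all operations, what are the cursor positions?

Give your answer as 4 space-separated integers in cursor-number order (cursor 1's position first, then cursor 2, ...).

After op 1 (insert('v')): buffer="pvyjvjver" (len 9), cursors c1@2 c2@5 c3@7, authorship .1..2.3..
After op 2 (move_left): buffer="pvyjvjver" (len 9), cursors c1@1 c2@4 c3@6, authorship .1..2.3..
After op 3 (insert('w')): buffer="pwvyjwvjwver" (len 12), cursors c1@2 c2@6 c3@9, authorship .11..22.33..
After op 4 (add_cursor(5)): buffer="pwvyjwvjwver" (len 12), cursors c1@2 c4@5 c2@6 c3@9, authorship .11..22.33..
After op 5 (insert('b')): buffer="pwbvyjbwbvjwbver" (len 16), cursors c1@3 c4@7 c2@9 c3@13, authorship .111..4222.333..

Answer: 3 9 13 7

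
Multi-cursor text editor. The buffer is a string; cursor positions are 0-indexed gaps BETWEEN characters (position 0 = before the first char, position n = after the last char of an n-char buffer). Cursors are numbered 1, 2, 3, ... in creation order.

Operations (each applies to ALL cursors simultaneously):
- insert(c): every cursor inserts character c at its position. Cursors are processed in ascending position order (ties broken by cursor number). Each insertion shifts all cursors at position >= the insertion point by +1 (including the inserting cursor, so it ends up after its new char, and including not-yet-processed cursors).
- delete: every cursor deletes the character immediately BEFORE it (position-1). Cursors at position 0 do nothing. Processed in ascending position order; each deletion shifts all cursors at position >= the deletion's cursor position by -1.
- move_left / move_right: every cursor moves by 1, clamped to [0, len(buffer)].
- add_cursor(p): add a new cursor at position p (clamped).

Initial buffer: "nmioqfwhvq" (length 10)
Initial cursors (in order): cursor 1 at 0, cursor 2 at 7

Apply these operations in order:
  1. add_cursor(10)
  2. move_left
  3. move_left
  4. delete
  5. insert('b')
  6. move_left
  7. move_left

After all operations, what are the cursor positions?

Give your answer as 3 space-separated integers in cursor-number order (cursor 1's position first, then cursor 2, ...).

Answer: 0 4 7

Derivation:
After op 1 (add_cursor(10)): buffer="nmioqfwhvq" (len 10), cursors c1@0 c2@7 c3@10, authorship ..........
After op 2 (move_left): buffer="nmioqfwhvq" (len 10), cursors c1@0 c2@6 c3@9, authorship ..........
After op 3 (move_left): buffer="nmioqfwhvq" (len 10), cursors c1@0 c2@5 c3@8, authorship ..........
After op 4 (delete): buffer="nmiofwvq" (len 8), cursors c1@0 c2@4 c3@6, authorship ........
After op 5 (insert('b')): buffer="bnmiobfwbvq" (len 11), cursors c1@1 c2@6 c3@9, authorship 1....2..3..
After op 6 (move_left): buffer="bnmiobfwbvq" (len 11), cursors c1@0 c2@5 c3@8, authorship 1....2..3..
After op 7 (move_left): buffer="bnmiobfwbvq" (len 11), cursors c1@0 c2@4 c3@7, authorship 1....2..3..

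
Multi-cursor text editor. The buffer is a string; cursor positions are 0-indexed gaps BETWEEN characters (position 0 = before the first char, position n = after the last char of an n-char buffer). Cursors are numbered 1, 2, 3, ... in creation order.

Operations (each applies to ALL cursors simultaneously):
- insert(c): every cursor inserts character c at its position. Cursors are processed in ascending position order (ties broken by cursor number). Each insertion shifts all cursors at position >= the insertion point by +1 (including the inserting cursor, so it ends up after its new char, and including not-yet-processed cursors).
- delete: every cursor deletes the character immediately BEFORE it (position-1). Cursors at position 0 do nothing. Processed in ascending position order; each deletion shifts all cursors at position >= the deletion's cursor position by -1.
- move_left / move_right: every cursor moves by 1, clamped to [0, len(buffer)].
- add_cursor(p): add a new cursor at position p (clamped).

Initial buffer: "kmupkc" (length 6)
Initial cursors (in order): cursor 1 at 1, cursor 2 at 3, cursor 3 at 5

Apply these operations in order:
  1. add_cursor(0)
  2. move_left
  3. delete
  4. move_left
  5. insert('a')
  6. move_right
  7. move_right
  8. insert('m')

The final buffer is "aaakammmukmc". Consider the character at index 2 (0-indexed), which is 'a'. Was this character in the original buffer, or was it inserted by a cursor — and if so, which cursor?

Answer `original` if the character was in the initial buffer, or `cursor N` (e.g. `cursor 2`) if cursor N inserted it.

After op 1 (add_cursor(0)): buffer="kmupkc" (len 6), cursors c4@0 c1@1 c2@3 c3@5, authorship ......
After op 2 (move_left): buffer="kmupkc" (len 6), cursors c1@0 c4@0 c2@2 c3@4, authorship ......
After op 3 (delete): buffer="kukc" (len 4), cursors c1@0 c4@0 c2@1 c3@2, authorship ....
After op 4 (move_left): buffer="kukc" (len 4), cursors c1@0 c2@0 c4@0 c3@1, authorship ....
After op 5 (insert('a')): buffer="aaakaukc" (len 8), cursors c1@3 c2@3 c4@3 c3@5, authorship 124.3...
After op 6 (move_right): buffer="aaakaukc" (len 8), cursors c1@4 c2@4 c4@4 c3@6, authorship 124.3...
After op 7 (move_right): buffer="aaakaukc" (len 8), cursors c1@5 c2@5 c4@5 c3@7, authorship 124.3...
After op 8 (insert('m')): buffer="aaakammmukmc" (len 12), cursors c1@8 c2@8 c4@8 c3@11, authorship 124.3124..3.
Authorship (.=original, N=cursor N): 1 2 4 . 3 1 2 4 . . 3 .
Index 2: author = 4

Answer: cursor 4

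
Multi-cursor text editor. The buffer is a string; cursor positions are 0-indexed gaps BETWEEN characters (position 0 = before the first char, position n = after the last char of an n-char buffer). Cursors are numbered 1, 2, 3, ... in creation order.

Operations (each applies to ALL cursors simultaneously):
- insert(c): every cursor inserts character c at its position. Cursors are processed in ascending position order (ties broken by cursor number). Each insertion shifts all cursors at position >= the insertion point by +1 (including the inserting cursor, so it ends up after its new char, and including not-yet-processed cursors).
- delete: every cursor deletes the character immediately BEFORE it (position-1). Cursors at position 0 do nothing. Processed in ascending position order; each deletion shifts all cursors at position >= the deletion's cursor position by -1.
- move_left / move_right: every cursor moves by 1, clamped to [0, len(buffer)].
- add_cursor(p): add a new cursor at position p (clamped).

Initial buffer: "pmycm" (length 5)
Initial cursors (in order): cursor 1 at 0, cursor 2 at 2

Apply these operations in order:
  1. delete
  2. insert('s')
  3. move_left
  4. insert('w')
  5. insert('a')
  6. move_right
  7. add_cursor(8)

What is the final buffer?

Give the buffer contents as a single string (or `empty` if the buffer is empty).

After op 1 (delete): buffer="pycm" (len 4), cursors c1@0 c2@1, authorship ....
After op 2 (insert('s')): buffer="spsycm" (len 6), cursors c1@1 c2@3, authorship 1.2...
After op 3 (move_left): buffer="spsycm" (len 6), cursors c1@0 c2@2, authorship 1.2...
After op 4 (insert('w')): buffer="wspwsycm" (len 8), cursors c1@1 c2@4, authorship 11.22...
After op 5 (insert('a')): buffer="waspwasycm" (len 10), cursors c1@2 c2@6, authorship 111.222...
After op 6 (move_right): buffer="waspwasycm" (len 10), cursors c1@3 c2@7, authorship 111.222...
After op 7 (add_cursor(8)): buffer="waspwasycm" (len 10), cursors c1@3 c2@7 c3@8, authorship 111.222...

Answer: waspwasycm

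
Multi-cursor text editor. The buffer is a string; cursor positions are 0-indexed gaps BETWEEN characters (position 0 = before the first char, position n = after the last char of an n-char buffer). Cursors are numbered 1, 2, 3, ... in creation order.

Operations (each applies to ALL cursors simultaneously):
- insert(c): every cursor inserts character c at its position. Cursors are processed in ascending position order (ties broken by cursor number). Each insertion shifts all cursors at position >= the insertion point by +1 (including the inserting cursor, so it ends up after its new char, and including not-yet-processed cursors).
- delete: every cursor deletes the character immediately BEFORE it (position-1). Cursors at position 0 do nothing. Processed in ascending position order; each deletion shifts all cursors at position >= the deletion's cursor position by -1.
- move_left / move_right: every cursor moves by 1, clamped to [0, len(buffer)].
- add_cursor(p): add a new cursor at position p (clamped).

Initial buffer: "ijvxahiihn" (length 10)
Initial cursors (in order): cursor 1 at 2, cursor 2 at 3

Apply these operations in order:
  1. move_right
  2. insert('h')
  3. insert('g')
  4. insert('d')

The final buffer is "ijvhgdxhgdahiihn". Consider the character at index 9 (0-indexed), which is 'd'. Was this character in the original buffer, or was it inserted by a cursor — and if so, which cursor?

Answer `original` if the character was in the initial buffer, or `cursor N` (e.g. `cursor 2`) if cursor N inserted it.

After op 1 (move_right): buffer="ijvxahiihn" (len 10), cursors c1@3 c2@4, authorship ..........
After op 2 (insert('h')): buffer="ijvhxhahiihn" (len 12), cursors c1@4 c2@6, authorship ...1.2......
After op 3 (insert('g')): buffer="ijvhgxhgahiihn" (len 14), cursors c1@5 c2@8, authorship ...11.22......
After op 4 (insert('d')): buffer="ijvhgdxhgdahiihn" (len 16), cursors c1@6 c2@10, authorship ...111.222......
Authorship (.=original, N=cursor N): . . . 1 1 1 . 2 2 2 . . . . . .
Index 9: author = 2

Answer: cursor 2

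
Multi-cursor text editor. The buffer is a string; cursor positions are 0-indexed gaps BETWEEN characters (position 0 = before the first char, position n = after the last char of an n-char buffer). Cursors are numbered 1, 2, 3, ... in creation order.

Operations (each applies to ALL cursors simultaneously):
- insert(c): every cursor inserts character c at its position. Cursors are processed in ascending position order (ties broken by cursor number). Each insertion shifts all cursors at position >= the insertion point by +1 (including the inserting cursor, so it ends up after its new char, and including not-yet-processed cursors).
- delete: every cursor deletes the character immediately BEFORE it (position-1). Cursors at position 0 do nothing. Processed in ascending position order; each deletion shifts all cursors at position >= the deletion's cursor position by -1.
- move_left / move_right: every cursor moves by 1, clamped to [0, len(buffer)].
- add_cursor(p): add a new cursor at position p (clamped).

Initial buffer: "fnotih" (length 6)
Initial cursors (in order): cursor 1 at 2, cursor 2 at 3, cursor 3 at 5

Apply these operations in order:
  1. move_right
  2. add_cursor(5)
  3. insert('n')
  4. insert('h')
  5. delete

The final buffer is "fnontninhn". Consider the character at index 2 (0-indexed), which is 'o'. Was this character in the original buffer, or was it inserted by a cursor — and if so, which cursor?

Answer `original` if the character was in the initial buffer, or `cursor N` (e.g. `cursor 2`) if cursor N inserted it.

Answer: original

Derivation:
After op 1 (move_right): buffer="fnotih" (len 6), cursors c1@3 c2@4 c3@6, authorship ......
After op 2 (add_cursor(5)): buffer="fnotih" (len 6), cursors c1@3 c2@4 c4@5 c3@6, authorship ......
After op 3 (insert('n')): buffer="fnontninhn" (len 10), cursors c1@4 c2@6 c4@8 c3@10, authorship ...1.2.4.3
After op 4 (insert('h')): buffer="fnonhtnhinhhnh" (len 14), cursors c1@5 c2@8 c4@11 c3@14, authorship ...11.22.44.33
After op 5 (delete): buffer="fnontninhn" (len 10), cursors c1@4 c2@6 c4@8 c3@10, authorship ...1.2.4.3
Authorship (.=original, N=cursor N): . . . 1 . 2 . 4 . 3
Index 2: author = original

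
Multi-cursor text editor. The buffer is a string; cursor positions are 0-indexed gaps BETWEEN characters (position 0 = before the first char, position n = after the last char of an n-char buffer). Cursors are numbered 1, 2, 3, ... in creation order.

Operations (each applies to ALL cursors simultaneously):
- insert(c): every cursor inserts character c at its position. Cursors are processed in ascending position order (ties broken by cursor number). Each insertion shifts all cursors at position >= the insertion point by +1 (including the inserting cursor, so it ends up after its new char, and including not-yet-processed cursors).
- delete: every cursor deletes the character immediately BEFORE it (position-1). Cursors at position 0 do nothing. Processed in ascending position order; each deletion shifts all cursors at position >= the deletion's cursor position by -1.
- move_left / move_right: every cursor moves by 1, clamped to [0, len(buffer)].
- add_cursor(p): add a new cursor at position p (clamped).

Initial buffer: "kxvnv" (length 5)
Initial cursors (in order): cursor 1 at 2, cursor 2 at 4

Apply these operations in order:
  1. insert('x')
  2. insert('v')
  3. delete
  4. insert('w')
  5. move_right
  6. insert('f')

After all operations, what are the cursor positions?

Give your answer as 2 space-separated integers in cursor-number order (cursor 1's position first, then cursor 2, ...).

After op 1 (insert('x')): buffer="kxxvnxv" (len 7), cursors c1@3 c2@6, authorship ..1..2.
After op 2 (insert('v')): buffer="kxxvvnxvv" (len 9), cursors c1@4 c2@8, authorship ..11..22.
After op 3 (delete): buffer="kxxvnxv" (len 7), cursors c1@3 c2@6, authorship ..1..2.
After op 4 (insert('w')): buffer="kxxwvnxwv" (len 9), cursors c1@4 c2@8, authorship ..11..22.
After op 5 (move_right): buffer="kxxwvnxwv" (len 9), cursors c1@5 c2@9, authorship ..11..22.
After op 6 (insert('f')): buffer="kxxwvfnxwvf" (len 11), cursors c1@6 c2@11, authorship ..11.1.22.2

Answer: 6 11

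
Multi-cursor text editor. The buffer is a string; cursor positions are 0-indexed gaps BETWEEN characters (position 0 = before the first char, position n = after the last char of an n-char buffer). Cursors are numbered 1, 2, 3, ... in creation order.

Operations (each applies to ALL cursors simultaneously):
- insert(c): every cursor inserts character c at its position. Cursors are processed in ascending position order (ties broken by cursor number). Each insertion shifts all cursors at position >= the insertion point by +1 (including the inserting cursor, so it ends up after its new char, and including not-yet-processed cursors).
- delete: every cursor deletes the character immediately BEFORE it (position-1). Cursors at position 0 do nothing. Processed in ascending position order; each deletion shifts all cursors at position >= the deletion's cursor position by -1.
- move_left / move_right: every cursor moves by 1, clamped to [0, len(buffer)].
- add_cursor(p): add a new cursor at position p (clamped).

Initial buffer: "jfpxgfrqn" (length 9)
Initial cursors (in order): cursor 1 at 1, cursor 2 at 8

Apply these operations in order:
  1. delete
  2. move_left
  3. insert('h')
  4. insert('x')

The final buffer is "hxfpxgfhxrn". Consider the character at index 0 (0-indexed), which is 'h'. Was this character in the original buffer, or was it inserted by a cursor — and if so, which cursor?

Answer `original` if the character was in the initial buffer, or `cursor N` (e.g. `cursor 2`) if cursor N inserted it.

After op 1 (delete): buffer="fpxgfrn" (len 7), cursors c1@0 c2@6, authorship .......
After op 2 (move_left): buffer="fpxgfrn" (len 7), cursors c1@0 c2@5, authorship .......
After op 3 (insert('h')): buffer="hfpxgfhrn" (len 9), cursors c1@1 c2@7, authorship 1.....2..
After op 4 (insert('x')): buffer="hxfpxgfhxrn" (len 11), cursors c1@2 c2@9, authorship 11.....22..
Authorship (.=original, N=cursor N): 1 1 . . . . . 2 2 . .
Index 0: author = 1

Answer: cursor 1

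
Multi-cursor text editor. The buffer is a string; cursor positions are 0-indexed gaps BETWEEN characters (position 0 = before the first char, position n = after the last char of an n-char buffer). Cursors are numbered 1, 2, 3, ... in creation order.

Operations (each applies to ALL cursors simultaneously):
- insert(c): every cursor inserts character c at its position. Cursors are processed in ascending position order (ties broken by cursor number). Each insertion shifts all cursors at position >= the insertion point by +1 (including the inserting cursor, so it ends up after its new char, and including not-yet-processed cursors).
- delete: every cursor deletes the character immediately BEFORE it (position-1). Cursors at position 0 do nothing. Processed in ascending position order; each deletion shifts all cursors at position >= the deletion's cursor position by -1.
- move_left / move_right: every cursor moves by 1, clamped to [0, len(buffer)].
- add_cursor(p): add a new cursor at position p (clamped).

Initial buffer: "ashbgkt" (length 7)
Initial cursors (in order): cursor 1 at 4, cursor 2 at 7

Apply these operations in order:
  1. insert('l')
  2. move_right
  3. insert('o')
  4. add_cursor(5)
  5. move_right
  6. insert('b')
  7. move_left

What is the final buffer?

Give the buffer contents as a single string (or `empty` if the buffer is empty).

After op 1 (insert('l')): buffer="ashblgktl" (len 9), cursors c1@5 c2@9, authorship ....1...2
After op 2 (move_right): buffer="ashblgktl" (len 9), cursors c1@6 c2@9, authorship ....1...2
After op 3 (insert('o')): buffer="ashblgoktlo" (len 11), cursors c1@7 c2@11, authorship ....1.1..22
After op 4 (add_cursor(5)): buffer="ashblgoktlo" (len 11), cursors c3@5 c1@7 c2@11, authorship ....1.1..22
After op 5 (move_right): buffer="ashblgoktlo" (len 11), cursors c3@6 c1@8 c2@11, authorship ....1.1..22
After op 6 (insert('b')): buffer="ashblgbokbtlob" (len 14), cursors c3@7 c1@10 c2@14, authorship ....1.31.1.222
After op 7 (move_left): buffer="ashblgbokbtlob" (len 14), cursors c3@6 c1@9 c2@13, authorship ....1.31.1.222

Answer: ashblgbokbtlob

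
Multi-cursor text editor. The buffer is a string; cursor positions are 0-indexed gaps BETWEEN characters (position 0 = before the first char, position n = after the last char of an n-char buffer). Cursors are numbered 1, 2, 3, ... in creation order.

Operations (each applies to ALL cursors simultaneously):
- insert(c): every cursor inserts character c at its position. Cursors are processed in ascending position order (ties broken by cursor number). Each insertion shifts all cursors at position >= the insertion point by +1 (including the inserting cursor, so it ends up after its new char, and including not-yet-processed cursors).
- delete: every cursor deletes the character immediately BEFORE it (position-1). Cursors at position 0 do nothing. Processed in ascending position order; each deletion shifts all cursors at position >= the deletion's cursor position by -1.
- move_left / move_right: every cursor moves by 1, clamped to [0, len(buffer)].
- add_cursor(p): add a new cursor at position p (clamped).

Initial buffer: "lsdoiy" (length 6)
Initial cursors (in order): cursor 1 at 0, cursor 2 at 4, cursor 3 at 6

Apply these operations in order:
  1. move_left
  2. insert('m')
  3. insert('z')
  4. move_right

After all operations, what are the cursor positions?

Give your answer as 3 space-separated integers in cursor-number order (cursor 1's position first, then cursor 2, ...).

After op 1 (move_left): buffer="lsdoiy" (len 6), cursors c1@0 c2@3 c3@5, authorship ......
After op 2 (insert('m')): buffer="mlsdmoimy" (len 9), cursors c1@1 c2@5 c3@8, authorship 1...2..3.
After op 3 (insert('z')): buffer="mzlsdmzoimzy" (len 12), cursors c1@2 c2@7 c3@11, authorship 11...22..33.
After op 4 (move_right): buffer="mzlsdmzoimzy" (len 12), cursors c1@3 c2@8 c3@12, authorship 11...22..33.

Answer: 3 8 12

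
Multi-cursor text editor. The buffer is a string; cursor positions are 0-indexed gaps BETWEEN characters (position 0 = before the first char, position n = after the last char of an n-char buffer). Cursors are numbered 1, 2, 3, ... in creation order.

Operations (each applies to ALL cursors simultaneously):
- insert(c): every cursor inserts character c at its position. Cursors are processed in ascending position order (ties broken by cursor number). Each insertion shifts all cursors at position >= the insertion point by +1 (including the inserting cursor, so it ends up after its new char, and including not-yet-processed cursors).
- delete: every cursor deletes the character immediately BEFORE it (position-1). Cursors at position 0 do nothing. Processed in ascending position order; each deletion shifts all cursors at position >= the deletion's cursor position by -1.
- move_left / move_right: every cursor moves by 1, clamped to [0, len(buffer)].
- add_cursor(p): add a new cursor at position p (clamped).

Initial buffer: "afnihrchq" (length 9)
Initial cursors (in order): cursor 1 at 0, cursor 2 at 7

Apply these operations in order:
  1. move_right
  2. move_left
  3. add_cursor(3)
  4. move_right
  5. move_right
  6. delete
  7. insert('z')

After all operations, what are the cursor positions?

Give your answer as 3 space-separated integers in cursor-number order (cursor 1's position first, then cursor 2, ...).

Answer: 2 9 5

Derivation:
After op 1 (move_right): buffer="afnihrchq" (len 9), cursors c1@1 c2@8, authorship .........
After op 2 (move_left): buffer="afnihrchq" (len 9), cursors c1@0 c2@7, authorship .........
After op 3 (add_cursor(3)): buffer="afnihrchq" (len 9), cursors c1@0 c3@3 c2@7, authorship .........
After op 4 (move_right): buffer="afnihrchq" (len 9), cursors c1@1 c3@4 c2@8, authorship .........
After op 5 (move_right): buffer="afnihrchq" (len 9), cursors c1@2 c3@5 c2@9, authorship .........
After op 6 (delete): buffer="anirch" (len 6), cursors c1@1 c3@3 c2@6, authorship ......
After op 7 (insert('z')): buffer="aznizrchz" (len 9), cursors c1@2 c3@5 c2@9, authorship .1..3...2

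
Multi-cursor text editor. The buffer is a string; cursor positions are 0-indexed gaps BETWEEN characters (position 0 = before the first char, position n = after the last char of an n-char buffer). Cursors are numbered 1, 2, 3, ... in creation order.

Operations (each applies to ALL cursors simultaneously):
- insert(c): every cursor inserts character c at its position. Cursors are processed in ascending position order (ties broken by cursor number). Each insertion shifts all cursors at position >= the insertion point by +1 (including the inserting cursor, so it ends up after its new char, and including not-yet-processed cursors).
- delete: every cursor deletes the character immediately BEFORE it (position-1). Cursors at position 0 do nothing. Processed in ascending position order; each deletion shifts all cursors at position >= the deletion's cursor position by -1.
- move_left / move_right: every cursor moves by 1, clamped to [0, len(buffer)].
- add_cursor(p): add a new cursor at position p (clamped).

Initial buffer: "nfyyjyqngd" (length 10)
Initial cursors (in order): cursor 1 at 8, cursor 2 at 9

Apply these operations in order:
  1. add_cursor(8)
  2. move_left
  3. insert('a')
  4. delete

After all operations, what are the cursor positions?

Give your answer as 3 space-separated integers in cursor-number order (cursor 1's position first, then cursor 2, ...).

Answer: 7 8 7

Derivation:
After op 1 (add_cursor(8)): buffer="nfyyjyqngd" (len 10), cursors c1@8 c3@8 c2@9, authorship ..........
After op 2 (move_left): buffer="nfyyjyqngd" (len 10), cursors c1@7 c3@7 c2@8, authorship ..........
After op 3 (insert('a')): buffer="nfyyjyqaanagd" (len 13), cursors c1@9 c3@9 c2@11, authorship .......13.2..
After op 4 (delete): buffer="nfyyjyqngd" (len 10), cursors c1@7 c3@7 c2@8, authorship ..........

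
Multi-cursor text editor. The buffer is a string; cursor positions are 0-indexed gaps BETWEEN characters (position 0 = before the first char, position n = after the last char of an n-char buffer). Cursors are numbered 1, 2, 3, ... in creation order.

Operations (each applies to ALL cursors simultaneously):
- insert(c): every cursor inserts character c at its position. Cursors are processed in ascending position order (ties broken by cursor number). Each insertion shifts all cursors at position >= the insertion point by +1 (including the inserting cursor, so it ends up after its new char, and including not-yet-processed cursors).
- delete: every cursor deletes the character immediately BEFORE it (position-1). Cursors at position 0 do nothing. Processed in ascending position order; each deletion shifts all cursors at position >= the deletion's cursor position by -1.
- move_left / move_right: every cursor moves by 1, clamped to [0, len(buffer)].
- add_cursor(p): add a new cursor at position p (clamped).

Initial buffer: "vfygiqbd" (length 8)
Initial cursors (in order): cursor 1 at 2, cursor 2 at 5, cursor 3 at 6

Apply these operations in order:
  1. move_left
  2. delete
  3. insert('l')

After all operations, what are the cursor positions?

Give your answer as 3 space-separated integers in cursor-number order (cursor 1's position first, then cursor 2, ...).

Answer: 1 5 5

Derivation:
After op 1 (move_left): buffer="vfygiqbd" (len 8), cursors c1@1 c2@4 c3@5, authorship ........
After op 2 (delete): buffer="fyqbd" (len 5), cursors c1@0 c2@2 c3@2, authorship .....
After op 3 (insert('l')): buffer="lfyllqbd" (len 8), cursors c1@1 c2@5 c3@5, authorship 1..23...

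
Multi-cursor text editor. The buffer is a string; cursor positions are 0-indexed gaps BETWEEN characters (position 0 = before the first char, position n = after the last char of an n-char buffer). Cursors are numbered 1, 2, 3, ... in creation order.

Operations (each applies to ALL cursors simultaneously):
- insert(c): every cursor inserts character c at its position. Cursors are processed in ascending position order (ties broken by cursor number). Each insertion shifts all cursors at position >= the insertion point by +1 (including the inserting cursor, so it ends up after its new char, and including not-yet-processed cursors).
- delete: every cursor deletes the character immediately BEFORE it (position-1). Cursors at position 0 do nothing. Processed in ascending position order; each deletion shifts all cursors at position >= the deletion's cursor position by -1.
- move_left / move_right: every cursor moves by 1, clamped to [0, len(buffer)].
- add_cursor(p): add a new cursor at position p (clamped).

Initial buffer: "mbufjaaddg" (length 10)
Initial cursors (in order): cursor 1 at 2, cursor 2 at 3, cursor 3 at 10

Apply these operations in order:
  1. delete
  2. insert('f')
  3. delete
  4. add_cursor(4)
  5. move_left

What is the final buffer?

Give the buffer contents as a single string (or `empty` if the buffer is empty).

Answer: mfjaadd

Derivation:
After op 1 (delete): buffer="mfjaadd" (len 7), cursors c1@1 c2@1 c3@7, authorship .......
After op 2 (insert('f')): buffer="mfffjaaddf" (len 10), cursors c1@3 c2@3 c3@10, authorship .12......3
After op 3 (delete): buffer="mfjaadd" (len 7), cursors c1@1 c2@1 c3@7, authorship .......
After op 4 (add_cursor(4)): buffer="mfjaadd" (len 7), cursors c1@1 c2@1 c4@4 c3@7, authorship .......
After op 5 (move_left): buffer="mfjaadd" (len 7), cursors c1@0 c2@0 c4@3 c3@6, authorship .......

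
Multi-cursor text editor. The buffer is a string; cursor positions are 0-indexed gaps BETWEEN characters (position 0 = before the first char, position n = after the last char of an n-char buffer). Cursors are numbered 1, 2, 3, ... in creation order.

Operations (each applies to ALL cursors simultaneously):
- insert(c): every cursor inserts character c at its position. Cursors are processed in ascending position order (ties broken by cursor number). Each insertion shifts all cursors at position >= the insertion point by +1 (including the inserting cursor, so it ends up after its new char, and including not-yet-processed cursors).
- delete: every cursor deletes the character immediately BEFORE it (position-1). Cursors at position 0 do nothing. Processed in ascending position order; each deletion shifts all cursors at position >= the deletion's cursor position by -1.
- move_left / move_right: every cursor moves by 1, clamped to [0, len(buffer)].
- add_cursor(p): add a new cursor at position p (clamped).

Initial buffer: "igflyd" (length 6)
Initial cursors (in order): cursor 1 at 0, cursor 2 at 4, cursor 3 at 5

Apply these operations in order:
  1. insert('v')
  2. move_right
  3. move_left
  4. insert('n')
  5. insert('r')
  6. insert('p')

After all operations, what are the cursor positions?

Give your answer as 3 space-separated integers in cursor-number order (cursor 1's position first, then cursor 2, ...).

After op 1 (insert('v')): buffer="vigflvyvd" (len 9), cursors c1@1 c2@6 c3@8, authorship 1....2.3.
After op 2 (move_right): buffer="vigflvyvd" (len 9), cursors c1@2 c2@7 c3@9, authorship 1....2.3.
After op 3 (move_left): buffer="vigflvyvd" (len 9), cursors c1@1 c2@6 c3@8, authorship 1....2.3.
After op 4 (insert('n')): buffer="vnigflvnyvnd" (len 12), cursors c1@2 c2@8 c3@11, authorship 11....22.33.
After op 5 (insert('r')): buffer="vnrigflvnryvnrd" (len 15), cursors c1@3 c2@10 c3@14, authorship 111....222.333.
After op 6 (insert('p')): buffer="vnrpigflvnrpyvnrpd" (len 18), cursors c1@4 c2@12 c3@17, authorship 1111....2222.3333.

Answer: 4 12 17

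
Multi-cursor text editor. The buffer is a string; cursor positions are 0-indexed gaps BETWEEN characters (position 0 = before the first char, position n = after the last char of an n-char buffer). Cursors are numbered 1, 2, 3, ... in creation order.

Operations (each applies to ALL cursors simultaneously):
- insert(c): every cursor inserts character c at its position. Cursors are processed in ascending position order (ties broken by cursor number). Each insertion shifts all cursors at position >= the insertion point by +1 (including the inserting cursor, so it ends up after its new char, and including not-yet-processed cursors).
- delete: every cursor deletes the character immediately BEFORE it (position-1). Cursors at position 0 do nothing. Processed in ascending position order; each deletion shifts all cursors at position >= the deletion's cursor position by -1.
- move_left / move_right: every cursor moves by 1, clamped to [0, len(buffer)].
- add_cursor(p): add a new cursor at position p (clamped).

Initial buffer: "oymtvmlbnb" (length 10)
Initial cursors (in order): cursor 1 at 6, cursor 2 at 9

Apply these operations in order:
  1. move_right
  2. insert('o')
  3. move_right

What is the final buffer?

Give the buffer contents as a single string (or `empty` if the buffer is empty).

Answer: oymtvmlobnbo

Derivation:
After op 1 (move_right): buffer="oymtvmlbnb" (len 10), cursors c1@7 c2@10, authorship ..........
After op 2 (insert('o')): buffer="oymtvmlobnbo" (len 12), cursors c1@8 c2@12, authorship .......1...2
After op 3 (move_right): buffer="oymtvmlobnbo" (len 12), cursors c1@9 c2@12, authorship .......1...2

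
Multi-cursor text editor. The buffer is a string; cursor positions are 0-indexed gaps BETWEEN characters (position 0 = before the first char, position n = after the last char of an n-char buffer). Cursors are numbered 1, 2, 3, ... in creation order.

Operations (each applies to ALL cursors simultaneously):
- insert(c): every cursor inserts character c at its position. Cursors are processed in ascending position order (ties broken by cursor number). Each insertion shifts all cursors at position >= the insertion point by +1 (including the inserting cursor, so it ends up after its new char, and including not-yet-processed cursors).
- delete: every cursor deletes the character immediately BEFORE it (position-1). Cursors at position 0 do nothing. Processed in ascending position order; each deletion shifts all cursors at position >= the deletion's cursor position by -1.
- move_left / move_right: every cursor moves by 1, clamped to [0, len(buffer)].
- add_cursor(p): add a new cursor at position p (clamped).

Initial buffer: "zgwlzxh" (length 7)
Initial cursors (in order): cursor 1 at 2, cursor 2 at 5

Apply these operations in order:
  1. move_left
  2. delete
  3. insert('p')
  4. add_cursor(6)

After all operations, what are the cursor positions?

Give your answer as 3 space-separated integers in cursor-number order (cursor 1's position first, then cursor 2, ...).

After op 1 (move_left): buffer="zgwlzxh" (len 7), cursors c1@1 c2@4, authorship .......
After op 2 (delete): buffer="gwzxh" (len 5), cursors c1@0 c2@2, authorship .....
After op 3 (insert('p')): buffer="pgwpzxh" (len 7), cursors c1@1 c2@4, authorship 1..2...
After op 4 (add_cursor(6)): buffer="pgwpzxh" (len 7), cursors c1@1 c2@4 c3@6, authorship 1..2...

Answer: 1 4 6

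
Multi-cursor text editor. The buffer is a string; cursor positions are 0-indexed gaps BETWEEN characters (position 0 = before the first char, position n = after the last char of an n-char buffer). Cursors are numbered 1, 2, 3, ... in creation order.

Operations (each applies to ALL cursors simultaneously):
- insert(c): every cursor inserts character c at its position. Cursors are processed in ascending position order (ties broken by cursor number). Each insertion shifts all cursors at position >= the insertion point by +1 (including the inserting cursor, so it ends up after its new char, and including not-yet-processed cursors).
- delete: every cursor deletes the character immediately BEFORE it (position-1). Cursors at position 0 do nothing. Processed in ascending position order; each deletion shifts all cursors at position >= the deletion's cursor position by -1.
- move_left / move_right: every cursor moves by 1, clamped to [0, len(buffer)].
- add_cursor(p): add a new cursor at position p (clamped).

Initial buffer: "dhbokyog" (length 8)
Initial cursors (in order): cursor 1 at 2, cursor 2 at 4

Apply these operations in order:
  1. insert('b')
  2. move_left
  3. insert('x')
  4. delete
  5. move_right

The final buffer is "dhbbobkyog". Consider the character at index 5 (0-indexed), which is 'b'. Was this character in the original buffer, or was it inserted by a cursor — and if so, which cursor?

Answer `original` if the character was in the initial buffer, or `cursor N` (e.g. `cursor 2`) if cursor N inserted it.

After op 1 (insert('b')): buffer="dhbbobkyog" (len 10), cursors c1@3 c2@6, authorship ..1..2....
After op 2 (move_left): buffer="dhbbobkyog" (len 10), cursors c1@2 c2@5, authorship ..1..2....
After op 3 (insert('x')): buffer="dhxbboxbkyog" (len 12), cursors c1@3 c2@7, authorship ..11..22....
After op 4 (delete): buffer="dhbbobkyog" (len 10), cursors c1@2 c2@5, authorship ..1..2....
After op 5 (move_right): buffer="dhbbobkyog" (len 10), cursors c1@3 c2@6, authorship ..1..2....
Authorship (.=original, N=cursor N): . . 1 . . 2 . . . .
Index 5: author = 2

Answer: cursor 2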